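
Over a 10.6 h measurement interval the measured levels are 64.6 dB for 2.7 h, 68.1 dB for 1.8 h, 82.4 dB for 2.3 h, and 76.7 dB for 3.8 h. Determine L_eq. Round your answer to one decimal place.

77.5 dB

L_eq = 10·log₁₀[(1/T)·Σ tᵢ·10^(Lᵢ/10)] with T = 10.6 h.
Σ tᵢ·10^(Lᵢ/10) = 2.7·10^(64.6/10) + 1.8·10^(68.1/10) + 2.3·10^(82.4/10) + 3.8·10^(76.7/10) = 5.968e+08.
L_eq = 10·log₁₀(5.968e+08/10.6) = 77.51 dB.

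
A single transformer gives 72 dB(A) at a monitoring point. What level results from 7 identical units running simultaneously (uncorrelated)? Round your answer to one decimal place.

With 7 equal, uncorrelated contributions the intensity is 7× that of one unit, giving a rise of 10·log₁₀ 7.
L_total = 72 + 10·log₁₀(7) = 72 + 8.451 = 80.45 dB(A).

80.5 dB(A)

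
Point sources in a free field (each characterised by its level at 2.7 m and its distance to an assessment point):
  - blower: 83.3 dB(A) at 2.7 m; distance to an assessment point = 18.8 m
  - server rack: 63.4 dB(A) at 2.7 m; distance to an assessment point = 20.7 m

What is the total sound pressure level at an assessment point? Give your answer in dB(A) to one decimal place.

66.5 dB(A)

Apply inverse-square spreading to bring every level to the receiver, then sum 10^(L/10).
blower: 83.3 − 20·log₁₀(18.8/2.7) = 83.3 − 16.86 = 66.44 dB(A).
server rack: 63.4 − 20·log₁₀(20.7/2.7) = 63.4 − 17.69 = 45.71 dB(A).
Σ 10^(L/10) = 4.447e+06 → L_total = 10·log₁₀(4.447e+06) = 66.48 dB(A).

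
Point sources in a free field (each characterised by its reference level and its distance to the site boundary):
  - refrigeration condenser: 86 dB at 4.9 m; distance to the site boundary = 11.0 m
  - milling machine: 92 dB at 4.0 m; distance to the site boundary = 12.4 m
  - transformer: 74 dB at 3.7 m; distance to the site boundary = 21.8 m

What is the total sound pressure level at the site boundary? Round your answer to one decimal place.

83.9 dB

Propagate each source to the receiver with L = L_ref − 20·log₁₀(r/r_ref), then add intensities.
refrigeration condenser: 86 − 20·log₁₀(11.0/4.9) = 86 − 7.02 = 78.98 dB.
milling machine: 92 − 20·log₁₀(12.4/4.0) = 92 − 9.83 = 82.17 dB.
transformer: 74 − 20·log₁₀(21.8/3.7) = 74 − 15.41 = 58.59 dB.
Σ 10^(L/10) = 2.446e+08 → L_total = 10·log₁₀(2.446e+08) = 83.89 dB.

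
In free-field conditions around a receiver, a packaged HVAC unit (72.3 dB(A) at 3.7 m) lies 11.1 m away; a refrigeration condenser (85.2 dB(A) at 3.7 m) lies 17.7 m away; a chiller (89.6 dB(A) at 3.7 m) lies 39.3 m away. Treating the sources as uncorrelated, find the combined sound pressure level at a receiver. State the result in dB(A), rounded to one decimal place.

Apply inverse-square spreading to bring every level to the receiver, then sum 10^(L/10).
packaged HVAC unit: 72.3 − 20·log₁₀(11.1/3.7) = 72.3 − 9.54 = 62.76 dB(A).
refrigeration condenser: 85.2 − 20·log₁₀(17.7/3.7) = 85.2 − 13.60 = 71.60 dB(A).
chiller: 89.6 − 20·log₁₀(39.3/3.7) = 89.6 − 20.52 = 69.08 dB(A).
Σ 10^(L/10) = 2.444e+07 → L_total = 10·log₁₀(2.444e+07) = 73.88 dB(A).

73.9 dB(A)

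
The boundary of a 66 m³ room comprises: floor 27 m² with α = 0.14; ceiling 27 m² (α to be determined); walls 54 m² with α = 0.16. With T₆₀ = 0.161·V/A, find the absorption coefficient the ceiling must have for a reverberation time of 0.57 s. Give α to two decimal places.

0.23

Required total absorption A = 0.161·66/0.57 = 18.64 m².
Absorption from the other surfaces = 27·0.14 + 54·0.16 = 12.42 m², so the ceiling must supply 6.22 m² over 27 m².
α = 6.22/27 = 0.230.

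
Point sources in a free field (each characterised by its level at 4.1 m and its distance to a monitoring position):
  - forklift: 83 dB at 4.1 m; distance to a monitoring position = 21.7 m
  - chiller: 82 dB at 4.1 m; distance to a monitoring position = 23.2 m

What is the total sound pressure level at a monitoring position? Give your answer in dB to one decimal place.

70.8 dB

Propagate each source to the receiver with L = L_ref − 20·log₁₀(r/r_ref), then add intensities.
forklift: 83 − 20·log₁₀(21.7/4.1) = 83 − 14.47 = 68.53 dB.
chiller: 82 − 20·log₁₀(23.2/4.1) = 82 − 15.05 = 66.95 dB.
Σ 10^(L/10) = 1.207e+07 → L_total = 10·log₁₀(1.207e+07) = 70.82 dB.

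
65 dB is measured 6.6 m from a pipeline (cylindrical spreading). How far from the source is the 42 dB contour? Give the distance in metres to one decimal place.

1316.9 m

For a line source L₁ − L₂ = 10·log₁₀(r₂/r₁), so r₂ = r₁·10^((L₁−L₂)/10).
r₂ = 6.6·10^((65−42)/10) = 6.6·10^(23.0/10) = 1316.87 m.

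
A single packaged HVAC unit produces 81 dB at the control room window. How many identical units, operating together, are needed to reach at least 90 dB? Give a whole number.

8

N identical sources give L₁ + 10·log₁₀ N, so require 10·log₁₀ N ≥ 90 − 81 = 9.0 dB.
N ≥ 10^(9.0/10) = 7.943, so N = 8.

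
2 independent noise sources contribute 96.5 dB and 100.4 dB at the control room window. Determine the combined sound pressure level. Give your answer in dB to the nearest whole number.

Incoherent sources combine by intensity addition: L_total = 10·log₁₀(Σ 10^(L_i/10)).
Σ 10^(L/10) = 10^(96.5/10) + 10^(100.4/10) = 1.543e+10.
L_total = 10·log₁₀(1.543e+10) = 101.88 dB.

102 dB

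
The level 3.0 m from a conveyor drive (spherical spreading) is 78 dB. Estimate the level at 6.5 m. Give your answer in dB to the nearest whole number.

For a point source, L₂ = L₁ − 20·log₁₀(r₂/r₁).
L₂ = 78 − 20·log₁₀(6.5/3.0) = 78 − 6.716 = 71.28 dB.

71 dB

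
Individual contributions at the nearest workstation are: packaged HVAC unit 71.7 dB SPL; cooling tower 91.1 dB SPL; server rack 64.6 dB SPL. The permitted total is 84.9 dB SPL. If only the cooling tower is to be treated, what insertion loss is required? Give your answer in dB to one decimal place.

6.5 dB

Fixed contribution from the other sources: Σ 10^(L/10) = 10^(71.7/10) + 10^(64.6/10) = 1.768e+07 (72.47 dB SPL).
The limit corresponds to 10^(84.9/10) = 3.090e+08; subtracting the fixed part leaves 2.914e+08 for the cooling tower, i.e. 84.64 dB SPL.
So the cooling tower must be reduced from 91.1 to 84.64 dB SPL: IL = 6.46 dB.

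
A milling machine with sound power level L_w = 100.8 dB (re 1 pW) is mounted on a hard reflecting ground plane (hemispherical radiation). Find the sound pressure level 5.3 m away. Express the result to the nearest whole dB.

78 dB

L_p = L_w − 10·log₁₀(2π·r²) with r = 5.3 m.
2π·r² = 176.5 m², 10·log₁₀ of that is 22.467 dB.
L_p = 100.8 − 22.467 = 78.33 dB.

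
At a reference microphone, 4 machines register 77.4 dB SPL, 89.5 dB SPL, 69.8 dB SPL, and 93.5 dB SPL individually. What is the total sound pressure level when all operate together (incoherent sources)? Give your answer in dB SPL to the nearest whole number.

95 dB SPL

For uncorrelated sources the intensities add, so convert each level to linear form, sum, and take 10·log₁₀ of the total.
Σ 10^(L/10) = 10^(77.4/10) + 10^(89.5/10) + 10^(69.8/10) + 10^(93.5/10) = 3.194e+09.
L_total = 10·log₁₀(3.194e+09) = 95.04 dB SPL.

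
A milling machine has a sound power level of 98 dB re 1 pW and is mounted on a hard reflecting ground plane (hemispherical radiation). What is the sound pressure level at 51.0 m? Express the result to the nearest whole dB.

Free-field hemispherical radiation: L_p = L_w − 10·log₁₀(2π·r²), r = 51.0 m.
2π·r² = 1.634e+04 m², 10·log₁₀ of that is 42.133 dB.
L_p = 98 − 42.133 = 55.87 dB.

56 dB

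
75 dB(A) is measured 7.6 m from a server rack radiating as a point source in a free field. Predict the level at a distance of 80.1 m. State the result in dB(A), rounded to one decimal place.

54.5 dB(A)

For a point source, L₂ = L₁ − 20·log₁₀(r₂/r₁).
L₂ = 75 − 20·log₁₀(80.1/7.6) = 75 − 20.456 = 54.54 dB(A).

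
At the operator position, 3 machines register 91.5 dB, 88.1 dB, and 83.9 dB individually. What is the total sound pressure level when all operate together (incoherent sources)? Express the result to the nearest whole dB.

94 dB

Incoherent sources combine by intensity addition: L_total = 10·log₁₀(Σ 10^(L_i/10)).
Σ 10^(L/10) = 10^(91.5/10) + 10^(88.1/10) + 10^(83.9/10) = 2.304e+09.
L_total = 10·log₁₀(2.304e+09) = 93.62 dB.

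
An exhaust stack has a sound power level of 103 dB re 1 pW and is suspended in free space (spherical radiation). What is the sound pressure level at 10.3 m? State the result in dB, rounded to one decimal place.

71.8 dB

The power spreads over a sphere of area 4π·r², so L_p = L_w − 10·log₁₀(4π·r²).
4π·r² = 1333 m², 10·log₁₀ of that is 31.249 dB.
L_p = 103 − 31.249 = 71.75 dB.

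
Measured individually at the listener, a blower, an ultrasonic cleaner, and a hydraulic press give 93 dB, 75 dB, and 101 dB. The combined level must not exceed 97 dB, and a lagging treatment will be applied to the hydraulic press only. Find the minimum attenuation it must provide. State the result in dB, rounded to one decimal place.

6.3 dB

Everything except the hydraulic press sums to 10^(93/10) + 10^(75/10) = 2.027e+09 in linear terms, 93.07 dB.
The limit corresponds to 10^(97/10) = 5.012e+09; subtracting the fixed part leaves 2.985e+09 for the hydraulic press, i.e. 94.75 dB.
Required insertion loss = 101 − 94.75 = 6.25 dB.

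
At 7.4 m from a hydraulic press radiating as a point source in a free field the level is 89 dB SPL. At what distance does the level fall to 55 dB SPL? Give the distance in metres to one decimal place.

Point-source spreading drops the level by 20·log₁₀(r₂/r₁); inverting, r₂/r₁ = 10^(ΔL/20).
r₂ = 7.4·10^((89−55)/20) = 7.4·10^(34.0/20) = 370.88 m.

370.9 m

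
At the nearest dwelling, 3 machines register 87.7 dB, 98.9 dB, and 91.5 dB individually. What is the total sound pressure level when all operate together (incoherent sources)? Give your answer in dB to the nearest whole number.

100 dB

Incoherent sources combine by intensity addition: L_total = 10·log₁₀(Σ 10^(L_i/10)).
Σ 10^(L/10) = 10^(87.7/10) + 10^(98.9/10) + 10^(91.5/10) = 9.764e+09.
L_total = 10·log₁₀(9.764e+09) = 99.90 dB.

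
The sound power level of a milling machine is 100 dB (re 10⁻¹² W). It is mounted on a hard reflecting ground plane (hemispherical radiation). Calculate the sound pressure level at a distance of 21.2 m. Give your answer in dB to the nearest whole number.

65 dB

L_p = L_w − 10·log₁₀(2π·r²) with r = 21.2 m.
2π·r² = 2824 m², 10·log₁₀ of that is 34.509 dB.
L_p = 100 − 34.509 = 65.49 dB.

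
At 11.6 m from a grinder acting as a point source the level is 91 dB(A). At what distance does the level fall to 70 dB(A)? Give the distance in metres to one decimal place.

130.2 m

The 21.0 dB drop corresponds to a distance ratio of 10^(21.0/20) for a point source.
r₂ = 11.6·10^((91−70)/20) = 11.6·10^(21.0/20) = 130.15 m.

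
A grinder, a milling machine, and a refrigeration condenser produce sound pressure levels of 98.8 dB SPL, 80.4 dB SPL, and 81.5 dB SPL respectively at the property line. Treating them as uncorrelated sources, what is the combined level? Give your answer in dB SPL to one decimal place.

For uncorrelated sources the intensities add, so convert each level to linear form, sum, and take 10·log₁₀ of the total.
Σ 10^(L/10) = 10^(98.8/10) + 10^(80.4/10) + 10^(81.5/10) = 7.837e+09.
L_total = 10·log₁₀(7.837e+09) = 98.94 dB SPL.

98.9 dB SPL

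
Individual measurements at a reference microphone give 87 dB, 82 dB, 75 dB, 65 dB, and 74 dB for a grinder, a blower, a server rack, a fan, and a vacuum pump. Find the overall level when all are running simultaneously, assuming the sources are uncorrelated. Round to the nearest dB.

89 dB

For uncorrelated sources the intensities add, so convert each level to linear form, sum, and take 10·log₁₀ of the total.
Σ 10^(L/10) = 10^(87/10) + 10^(82/10) + 10^(75/10) + 10^(65/10) + 10^(74/10) = 7.196e+08.
L_total = 10·log₁₀(7.196e+08) = 88.57 dB.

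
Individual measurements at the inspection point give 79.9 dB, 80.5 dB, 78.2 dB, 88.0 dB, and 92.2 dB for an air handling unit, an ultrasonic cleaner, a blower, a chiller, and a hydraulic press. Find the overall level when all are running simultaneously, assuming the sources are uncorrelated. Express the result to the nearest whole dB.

94 dB

For uncorrelated sources the intensities add, so convert each level to linear form, sum, and take 10·log₁₀ of the total.
Σ 10^(L/10) = 10^(79.9/10) + 10^(80.5/10) + 10^(78.2/10) + 10^(88.0/10) + 10^(92.2/10) = 2.567e+09.
L_total = 10·log₁₀(2.567e+09) = 94.09 dB.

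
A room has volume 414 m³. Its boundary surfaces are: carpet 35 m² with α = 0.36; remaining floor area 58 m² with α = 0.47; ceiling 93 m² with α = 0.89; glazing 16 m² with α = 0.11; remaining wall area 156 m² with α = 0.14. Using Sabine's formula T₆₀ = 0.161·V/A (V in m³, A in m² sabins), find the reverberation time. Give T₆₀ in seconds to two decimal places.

Summing Sᵢαᵢ: 35·0.36 + 58·0.47 + 93·0.89 + 16·0.11 + 156·0.14 = 146.23 m².
T₆₀ = 0.161·V/A = 0.161·414/146.23 = 0.456 s.

0.46 s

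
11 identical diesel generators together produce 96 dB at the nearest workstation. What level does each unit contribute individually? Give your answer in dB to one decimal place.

85.6 dB

Dividing the total intensity by 11 lowers the level by 10·log₁₀ 11 = 10.414 dB: L₁ = 96 − 10.414.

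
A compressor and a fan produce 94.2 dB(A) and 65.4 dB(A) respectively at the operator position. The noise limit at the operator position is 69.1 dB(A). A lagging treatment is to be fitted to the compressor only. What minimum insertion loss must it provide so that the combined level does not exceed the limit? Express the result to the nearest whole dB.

28 dB

Everything except the compressor sums to 10^(65.4/10) = 3.467e+06 in linear terms, 65.40 dB(A).
The limit corresponds to 10^(69.1/10) = 8.128e+06; subtracting the fixed part leaves 4.661e+06 for the compressor, i.e. 66.68 dB(A).
So the compressor must be reduced from 94.2 to 66.68 dB(A): IL = 27.52 dB.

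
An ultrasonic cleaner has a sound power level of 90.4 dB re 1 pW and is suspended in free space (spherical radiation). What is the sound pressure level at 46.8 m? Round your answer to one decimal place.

The power spreads over a sphere of area 4π·r², so L_p = L_w − 10·log₁₀(4π·r²).
4π·r² = 2.752e+04 m², 10·log₁₀ of that is 44.397 dB.
L_p = 90.4 − 44.397 = 46.00 dB.

46.0 dB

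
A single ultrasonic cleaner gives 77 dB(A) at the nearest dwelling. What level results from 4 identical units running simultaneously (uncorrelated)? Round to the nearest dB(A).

L_total = L₁ + 10·log₁₀ N for N identical incoherent sources.
L_total = 77 + 10·log₁₀(4) = 77 + 6.021 = 83.02 dB(A).

83 dB(A)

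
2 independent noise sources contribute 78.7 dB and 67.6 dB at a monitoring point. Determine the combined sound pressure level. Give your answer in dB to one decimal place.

79.0 dB

Incoherent sources combine by intensity addition: L_total = 10·log₁₀(Σ 10^(L_i/10)).
Σ 10^(L/10) = 10^(78.7/10) + 10^(67.6/10) = 7.989e+07.
L_total = 10·log₁₀(7.989e+07) = 79.02 dB.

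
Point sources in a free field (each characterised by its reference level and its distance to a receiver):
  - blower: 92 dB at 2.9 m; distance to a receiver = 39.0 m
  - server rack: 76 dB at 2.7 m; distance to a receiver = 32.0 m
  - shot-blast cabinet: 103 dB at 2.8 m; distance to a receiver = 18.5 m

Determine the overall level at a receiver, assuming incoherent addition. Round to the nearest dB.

87 dB

First find each source's level at the receiver (point-source: −20·log₁₀(r/r_ref)), then combine on an intensity basis.
blower: 92 − 20·log₁₀(39.0/2.9) = 92 − 22.57 = 69.43 dB.
server rack: 76 − 20·log₁₀(32.0/2.7) = 76 − 21.48 = 54.52 dB.
shot-blast cabinet: 103 − 20·log₁₀(18.5/2.8) = 103 − 16.40 = 86.60 dB.
Σ 10^(L/10) = 4.661e+08 → L_total = 10·log₁₀(4.661e+08) = 86.68 dB.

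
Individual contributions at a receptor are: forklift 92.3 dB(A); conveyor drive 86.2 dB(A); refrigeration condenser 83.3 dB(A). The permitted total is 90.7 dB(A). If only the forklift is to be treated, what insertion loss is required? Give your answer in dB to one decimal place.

Fixed contribution from the other sources: Σ 10^(L/10) = 10^(86.2/10) + 10^(83.3/10) = 6.307e+08 (88.00 dB(A)).
The limit corresponds to 10^(90.7/10) = 1.175e+09; subtracting the fixed part leaves 5.442e+08 for the forklift, i.e. 87.36 dB(A).
So the forklift must be reduced from 92.3 to 87.36 dB(A): IL = 4.94 dB.

4.9 dB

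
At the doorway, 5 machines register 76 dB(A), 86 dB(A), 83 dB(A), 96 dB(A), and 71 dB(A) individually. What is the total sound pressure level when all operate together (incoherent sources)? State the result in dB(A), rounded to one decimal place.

Incoherent sources combine by intensity addition: L_total = 10·log₁₀(Σ 10^(L_i/10)).
Σ 10^(L/10) = 10^(76/10) + 10^(86/10) + 10^(83/10) + 10^(96/10) + 10^(71/10) = 4.631e+09.
L_total = 10·log₁₀(4.631e+09) = 96.66 dB(A).

96.7 dB(A)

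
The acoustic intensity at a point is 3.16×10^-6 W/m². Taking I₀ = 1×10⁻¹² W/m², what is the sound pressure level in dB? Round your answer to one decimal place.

65.0 dB

L = 10·log₁₀(I/I₀) = 10·log₁₀(3.16×10^-6/10⁻¹²) = 10·log₁₀(3.16×10^6).
L = 10·(0.4997 + 6) = 65.00 dB.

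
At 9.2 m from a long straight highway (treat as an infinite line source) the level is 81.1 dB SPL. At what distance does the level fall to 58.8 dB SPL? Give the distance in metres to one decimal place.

1562.4 m

The 22.3 dB drop corresponds to a distance ratio of 10^(22.3/10) for a line source.
r₂ = 9.2·10^((81.1−58.8)/10) = 9.2·10^(22.3/10) = 1562.38 m.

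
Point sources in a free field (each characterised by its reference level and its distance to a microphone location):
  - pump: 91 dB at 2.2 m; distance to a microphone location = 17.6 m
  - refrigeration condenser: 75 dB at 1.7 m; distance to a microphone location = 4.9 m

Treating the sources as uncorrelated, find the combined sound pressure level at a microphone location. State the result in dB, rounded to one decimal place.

73.7 dB

Propagate each source to the receiver with L = L_ref − 20·log₁₀(r/r_ref), then add intensities.
pump: 91 − 20·log₁₀(17.6/2.2) = 91 − 18.06 = 72.94 dB.
refrigeration condenser: 75 − 20·log₁₀(4.9/1.7) = 75 − 9.19 = 65.81 dB.
Σ 10^(L/10) = 2.348e+07 → L_total = 10·log₁₀(2.348e+07) = 73.71 dB.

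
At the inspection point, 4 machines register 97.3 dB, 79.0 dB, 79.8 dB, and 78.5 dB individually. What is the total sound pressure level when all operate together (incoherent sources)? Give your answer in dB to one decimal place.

97.5 dB

Incoherent sources combine by intensity addition: L_total = 10·log₁₀(Σ 10^(L_i/10)).
Σ 10^(L/10) = 10^(97.3/10) + 10^(79.0/10) + 10^(79.8/10) + 10^(78.5/10) = 5.616e+09.
L_total = 10·log₁₀(5.616e+09) = 97.49 dB.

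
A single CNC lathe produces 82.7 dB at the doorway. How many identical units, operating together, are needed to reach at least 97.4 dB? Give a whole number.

Need L₁ + 10·log₁₀ N ≥ 97.4, i.e. log₁₀ N ≥ 1.47.
N ≥ 10^(14.7/10) = 29.512, so N = 30.

30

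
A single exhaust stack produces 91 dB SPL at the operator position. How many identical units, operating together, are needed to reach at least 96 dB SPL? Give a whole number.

The shortfall is 96 − 91 = 5.0 dB, and N units add 10·log₁₀ N, so need 10·log₁₀ N ≥ 5.0.
N ≥ 10^(5.0/10) = 3.162, so N = 4.

4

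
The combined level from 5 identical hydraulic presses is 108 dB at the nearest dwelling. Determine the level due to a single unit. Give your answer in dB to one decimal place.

Dividing the total intensity by 5 lowers the level by 10·log₁₀ 5 = 6.990 dB: L₁ = 108 − 6.990.

101.0 dB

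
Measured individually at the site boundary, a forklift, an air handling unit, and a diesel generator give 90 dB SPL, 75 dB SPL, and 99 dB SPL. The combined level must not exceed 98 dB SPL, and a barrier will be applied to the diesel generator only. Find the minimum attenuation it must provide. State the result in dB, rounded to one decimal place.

Fixed contribution from the other sources: Σ 10^(L/10) = 10^(90/10) + 10^(75/10) = 1.032e+09 (90.14 dB SPL).
The limit corresponds to 10^(98/10) = 6.310e+09; subtracting the fixed part leaves 5.278e+09 for the diesel generator, i.e. 97.22 dB SPL.
So the diesel generator must be reduced from 99 to 97.22 dB SPL: IL = 1.78 dB.

1.8 dB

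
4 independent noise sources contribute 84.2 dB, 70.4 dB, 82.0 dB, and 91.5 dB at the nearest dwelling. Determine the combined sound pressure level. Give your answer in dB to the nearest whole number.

For uncorrelated sources the intensities add, so convert each level to linear form, sum, and take 10·log₁₀ of the total.
Σ 10^(L/10) = 10^(84.2/10) + 10^(70.4/10) + 10^(82.0/10) + 10^(91.5/10) = 1.845e+09.
L_total = 10·log₁₀(1.845e+09) = 92.66 dB.

93 dB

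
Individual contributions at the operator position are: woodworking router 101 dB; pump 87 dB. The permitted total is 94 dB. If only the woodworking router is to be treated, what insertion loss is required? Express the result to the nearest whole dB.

The untreated sources together contribute 10^(87/10) = 5.012e+08, i.e. 87.00 dB.
The limit corresponds to 10^(94/10) = 2.512e+09; subtracting the fixed part leaves 2.011e+09 for the woodworking router, i.e. 93.03 dB.
So the woodworking router must be reduced from 101 to 93.03 dB: IL = 7.97 dB.

8 dB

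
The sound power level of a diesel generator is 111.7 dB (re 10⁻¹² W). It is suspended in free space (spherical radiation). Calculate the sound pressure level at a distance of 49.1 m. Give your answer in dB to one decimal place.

The power spreads over a sphere of area 4π·r², so L_p = L_w − 10·log₁₀(4π·r²).
4π·r² = 3.03e+04 m², 10·log₁₀ of that is 44.814 dB.
L_p = 111.7 − 44.814 = 66.89 dB.

66.9 dB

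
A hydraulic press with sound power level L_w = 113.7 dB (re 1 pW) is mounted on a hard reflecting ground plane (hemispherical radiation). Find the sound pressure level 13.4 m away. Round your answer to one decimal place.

83.2 dB

The power spreads over a hemisphere of area 2π·r², so L_p = L_w − 10·log₁₀(2π·r²).
2π·r² = 1128 m², 10·log₁₀ of that is 30.524 dB.
L_p = 113.7 − 30.524 = 83.18 dB.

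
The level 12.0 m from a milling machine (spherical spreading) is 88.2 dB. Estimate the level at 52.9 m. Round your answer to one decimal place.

For a point source, L₂ = L₁ − 20·log₁₀(r₂/r₁).
L₂ = 88.2 − 20·log₁₀(52.9/12.0) = 88.2 − 12.885 = 75.31 dB.

75.3 dB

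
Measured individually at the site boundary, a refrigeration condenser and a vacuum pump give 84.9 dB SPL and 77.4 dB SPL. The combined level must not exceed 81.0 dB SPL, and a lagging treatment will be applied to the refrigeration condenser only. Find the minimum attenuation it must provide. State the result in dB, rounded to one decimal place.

6.4 dB

Everything except the refrigeration condenser sums to 10^(77.4/10) = 5.495e+07 in linear terms, 77.40 dB SPL.
The limit corresponds to 10^(81.0/10) = 1.259e+08; subtracting the fixed part leaves 7.094e+07 for the refrigeration condenser, i.e. 78.51 dB SPL.
Required insertion loss = 84.9 − 78.51 = 6.39 dB.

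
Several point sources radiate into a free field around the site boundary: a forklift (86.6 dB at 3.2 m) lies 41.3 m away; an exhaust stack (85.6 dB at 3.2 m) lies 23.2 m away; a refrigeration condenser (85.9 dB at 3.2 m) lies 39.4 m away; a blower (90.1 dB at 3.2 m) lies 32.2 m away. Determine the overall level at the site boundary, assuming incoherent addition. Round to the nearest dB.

73 dB

Apply inverse-square spreading to bring every level to the receiver, then sum 10^(L/10).
forklift: 86.6 − 20·log₁₀(41.3/3.2) = 86.6 − 22.22 = 64.38 dB.
exhaust stack: 85.6 − 20·log₁₀(23.2/3.2) = 85.6 − 17.21 = 68.39 dB.
refrigeration condenser: 85.9 − 20·log₁₀(39.4/3.2) = 85.9 − 21.81 = 64.09 dB.
blower: 90.1 − 20·log₁₀(32.2/3.2) = 90.1 − 20.05 = 70.05 dB.
Σ 10^(L/10) = 2.232e+07 → L_total = 10·log₁₀(2.232e+07) = 73.49 dB.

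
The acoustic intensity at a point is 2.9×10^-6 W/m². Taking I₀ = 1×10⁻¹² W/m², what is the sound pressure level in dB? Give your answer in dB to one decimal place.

64.6 dB

Dividing by I₀ shifts the exponent by 12: I/I₀ = 2.9×10^6.
L = 10·(0.4624 + 6) = 64.62 dB.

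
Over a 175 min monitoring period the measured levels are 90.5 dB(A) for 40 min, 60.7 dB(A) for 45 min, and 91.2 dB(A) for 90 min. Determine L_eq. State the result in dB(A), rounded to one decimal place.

89.7 dB(A)

The energy average is taken in the linear domain: L_eq = 10·log₁₀[(Σ tᵢ·10^(Lᵢ/10))/T], T = 175 min.
Σ tᵢ·10^(Lᵢ/10) = 40·10^(90.5/10) + 45·10^(60.7/10) + 90·10^(91.2/10) = 1.636e+11.
L_eq = 10·log₁₀(1.636e+11/175) = 89.71 dB(A).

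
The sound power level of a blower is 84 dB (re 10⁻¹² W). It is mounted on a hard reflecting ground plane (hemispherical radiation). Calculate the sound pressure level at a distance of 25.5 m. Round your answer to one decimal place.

The power spreads over a hemisphere of area 2π·r², so L_p = L_w − 10·log₁₀(2π·r²).
2π·r² = 4086 m², 10·log₁₀ of that is 36.113 dB.
L_p = 84 − 36.113 = 47.89 dB.

47.9 dB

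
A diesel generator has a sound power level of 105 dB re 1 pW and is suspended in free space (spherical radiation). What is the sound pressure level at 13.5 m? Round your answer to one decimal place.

Free-field spherical radiation: L_p = L_w − 10·log₁₀(4π·r²), r = 13.5 m.
4π·r² = 2290 m², 10·log₁₀ of that is 33.599 dB.
L_p = 105 − 33.599 = 71.40 dB.

71.4 dB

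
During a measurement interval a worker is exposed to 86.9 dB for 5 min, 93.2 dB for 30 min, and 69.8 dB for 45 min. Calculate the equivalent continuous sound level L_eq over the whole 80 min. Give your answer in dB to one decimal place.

89.1 dB

The energy average is taken in the linear domain: L_eq = 10·log₁₀[(Σ tᵢ·10^(Lᵢ/10))/T], T = 80 min.
Σ tᵢ·10^(Lᵢ/10) = 5·10^(86.9/10) + 30·10^(93.2/10) + 45·10^(69.8/10) = 6.556e+10.
L_eq = 10·log₁₀(6.556e+10/80) = 89.14 dB.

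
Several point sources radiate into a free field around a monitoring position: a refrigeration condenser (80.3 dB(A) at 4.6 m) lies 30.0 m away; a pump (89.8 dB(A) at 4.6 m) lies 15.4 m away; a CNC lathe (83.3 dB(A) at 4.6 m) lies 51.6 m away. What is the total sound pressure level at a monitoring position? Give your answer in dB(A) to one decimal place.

79.5 dB(A)

First find each source's level at the receiver (point-source: −20·log₁₀(r/r_ref)), then combine on an intensity basis.
refrigeration condenser: 80.3 − 20·log₁₀(30.0/4.6) = 80.3 − 16.29 = 64.01 dB(A).
pump: 89.8 − 20·log₁₀(15.4/4.6) = 89.8 − 10.50 = 79.30 dB(A).
CNC lathe: 83.3 − 20·log₁₀(51.6/4.6) = 83.3 − 21.00 = 62.30 dB(A).
Σ 10^(L/10) = 8.943e+07 → L_total = 10·log₁₀(8.943e+07) = 79.51 dB(A).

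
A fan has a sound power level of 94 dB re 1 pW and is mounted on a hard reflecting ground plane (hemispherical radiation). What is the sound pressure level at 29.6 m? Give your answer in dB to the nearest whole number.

L_p = L_w − 10·log₁₀(2π·r²) with r = 29.6 m.
2π·r² = 5505 m², 10·log₁₀ of that is 37.408 dB.
L_p = 94 − 37.408 = 56.59 dB.

57 dB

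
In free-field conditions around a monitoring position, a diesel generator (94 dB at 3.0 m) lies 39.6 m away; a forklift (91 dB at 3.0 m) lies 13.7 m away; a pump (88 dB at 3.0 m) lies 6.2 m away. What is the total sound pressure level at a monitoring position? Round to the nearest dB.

Propagate each source to the receiver with L = L_ref − 20·log₁₀(r/r_ref), then add intensities.
diesel generator: 94 − 20·log₁₀(39.6/3.0) = 94 − 22.41 = 71.59 dB.
forklift: 91 − 20·log₁₀(13.7/3.0) = 91 − 13.19 = 77.81 dB.
pump: 88 − 20·log₁₀(6.2/3.0) = 88 − 6.31 = 81.69 dB.
Σ 10^(L/10) = 2.225e+08 → L_total = 10·log₁₀(2.225e+08) = 83.47 dB.

83 dB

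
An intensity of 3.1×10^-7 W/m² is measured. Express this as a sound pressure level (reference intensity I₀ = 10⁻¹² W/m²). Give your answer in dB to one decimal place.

Dividing by I₀ shifts the exponent by 12: I/I₀ = 3.1×10^5.
L = 10·(0.4914 + 5) = 54.91 dB.

54.9 dB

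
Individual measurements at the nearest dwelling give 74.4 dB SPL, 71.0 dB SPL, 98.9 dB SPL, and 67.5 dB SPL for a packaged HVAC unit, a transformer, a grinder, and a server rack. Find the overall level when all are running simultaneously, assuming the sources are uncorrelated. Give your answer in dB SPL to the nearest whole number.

For uncorrelated sources the intensities add, so convert each level to linear form, sum, and take 10·log₁₀ of the total.
Σ 10^(L/10) = 10^(74.4/10) + 10^(71.0/10) + 10^(98.9/10) + 10^(67.5/10) = 7.808e+09.
L_total = 10·log₁₀(7.808e+09) = 98.93 dB SPL.

99 dB SPL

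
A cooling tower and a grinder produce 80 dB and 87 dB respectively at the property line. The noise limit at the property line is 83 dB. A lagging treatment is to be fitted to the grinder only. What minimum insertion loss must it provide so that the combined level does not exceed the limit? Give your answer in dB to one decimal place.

The untreated sources together contribute 10^(80/10) = 1.000e+08, i.e. 80.00 dB.
The limit corresponds to 10^(83/10) = 1.995e+08; subtracting the fixed part leaves 9.953e+07 for the grinder, i.e. 79.98 dB.
So the grinder must be reduced from 87 to 79.98 dB: IL = 7.02 dB.

7.0 dB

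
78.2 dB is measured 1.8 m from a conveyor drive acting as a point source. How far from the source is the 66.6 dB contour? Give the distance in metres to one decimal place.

Point-source spreading drops the level by 20·log₁₀(r₂/r₁); inverting, r₂/r₁ = 10^(ΔL/20).
r₂ = 1.8·10^((78.2−66.6)/20) = 1.8·10^(11.6/20) = 6.84 m.

6.8 m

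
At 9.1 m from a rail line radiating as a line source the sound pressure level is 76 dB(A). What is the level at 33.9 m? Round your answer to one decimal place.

Cylindrical spreading from a line source gives a 10·log₁₀(r₂/r₁) drop.
L₂ = 76 − 10·log₁₀(33.9/9.1) = 76 − 5.712 = 70.29 dB(A).

70.3 dB(A)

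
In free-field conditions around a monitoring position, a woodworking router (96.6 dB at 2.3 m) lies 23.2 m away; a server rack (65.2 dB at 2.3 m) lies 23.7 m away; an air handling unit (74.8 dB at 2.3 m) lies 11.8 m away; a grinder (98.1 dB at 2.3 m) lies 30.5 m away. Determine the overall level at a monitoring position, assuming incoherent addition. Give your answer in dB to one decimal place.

Propagate each source to the receiver with L = L_ref − 20·log₁₀(r/r_ref), then add intensities.
woodworking router: 96.6 − 20·log₁₀(23.2/2.3) = 96.6 − 20.08 = 76.52 dB.
server rack: 65.2 − 20·log₁₀(23.7/2.3) = 65.2 − 20.26 = 44.94 dB.
air handling unit: 74.8 − 20·log₁₀(11.8/2.3) = 74.8 − 14.20 = 60.60 dB.
grinder: 98.1 − 20·log₁₀(30.5/2.3) = 98.1 − 22.45 = 75.65 dB.
Σ 10^(L/10) = 8.282e+07 → L_total = 10·log₁₀(8.282e+07) = 79.18 dB.

79.2 dB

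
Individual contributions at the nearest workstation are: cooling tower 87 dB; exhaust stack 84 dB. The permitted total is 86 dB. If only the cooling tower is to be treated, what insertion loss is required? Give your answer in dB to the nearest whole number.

5 dB

The untreated sources together contribute 10^(84/10) = 2.512e+08, i.e. 84.00 dB.
The limit corresponds to 10^(86/10) = 3.981e+08; subtracting the fixed part leaves 1.469e+08 for the cooling tower, i.e. 81.67 dB.
Required insertion loss = 87 − 81.67 = 5.33 dB.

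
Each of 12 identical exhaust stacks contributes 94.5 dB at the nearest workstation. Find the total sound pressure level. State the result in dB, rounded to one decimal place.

N identical incoherent sources raise the level by 10·log₁₀ N.
L_total = 94.5 + 10·log₁₀(12) = 94.5 + 10.792 = 105.29 dB.

105.3 dB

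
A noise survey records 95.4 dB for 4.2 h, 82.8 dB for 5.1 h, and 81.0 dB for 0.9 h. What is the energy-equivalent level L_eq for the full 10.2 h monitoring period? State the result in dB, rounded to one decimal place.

Weight each interval's intensity by its duration and average over T = 10.2 h:
Σ tᵢ·10^(Lᵢ/10) = 4.2·10^(95.4/10) + 5.1·10^(82.8/10) + 0.9·10^(81.0/10) = 1.565e+10.
L_eq = 10·log₁₀(1.565e+10/10.2) = 91.86 dB.

91.9 dB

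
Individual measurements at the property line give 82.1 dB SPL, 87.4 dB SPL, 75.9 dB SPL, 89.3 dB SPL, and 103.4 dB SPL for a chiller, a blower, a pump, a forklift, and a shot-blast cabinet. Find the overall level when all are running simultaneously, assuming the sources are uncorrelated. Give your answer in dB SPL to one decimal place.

Incoherent sources combine by intensity addition: L_total = 10·log₁₀(Σ 10^(L_i/10)).
Σ 10^(L/10) = 10^(82.1/10) + 10^(87.4/10) + 10^(75.9/10) + 10^(89.3/10) + 10^(103.4/10) = 2.348e+10.
L_total = 10·log₁₀(2.348e+10) = 103.71 dB SPL.

103.7 dB SPL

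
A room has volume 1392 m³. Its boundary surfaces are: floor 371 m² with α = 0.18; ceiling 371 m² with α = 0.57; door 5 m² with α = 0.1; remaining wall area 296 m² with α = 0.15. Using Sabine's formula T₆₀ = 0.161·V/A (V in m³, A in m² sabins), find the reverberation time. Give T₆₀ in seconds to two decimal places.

A = Σ Sᵢαᵢ = 371·0.18 + 371·0.57 + 5·0.1 + 296·0.15 = 323.15 m².
T₆₀ = 0.161·V/A = 0.161·1392/323.15 = 0.694 s.

0.69 s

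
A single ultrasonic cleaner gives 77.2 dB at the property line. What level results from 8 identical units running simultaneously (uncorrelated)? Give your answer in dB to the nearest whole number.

86 dB

With 8 equal, uncorrelated contributions the intensity is 8× that of one unit, giving a rise of 10·log₁₀ 8.
L_total = 77.2 + 10·log₁₀(8) = 77.2 + 9.031 = 86.23 dB.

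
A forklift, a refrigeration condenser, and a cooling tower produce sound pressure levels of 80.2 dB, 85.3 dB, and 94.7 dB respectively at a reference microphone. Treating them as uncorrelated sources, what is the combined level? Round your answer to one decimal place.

For uncorrelated sources the intensities add, so convert each level to linear form, sum, and take 10·log₁₀ of the total.
Σ 10^(L/10) = 10^(80.2/10) + 10^(85.3/10) + 10^(94.7/10) = 3.395e+09.
L_total = 10·log₁₀(3.395e+09) = 95.31 dB.

95.3 dB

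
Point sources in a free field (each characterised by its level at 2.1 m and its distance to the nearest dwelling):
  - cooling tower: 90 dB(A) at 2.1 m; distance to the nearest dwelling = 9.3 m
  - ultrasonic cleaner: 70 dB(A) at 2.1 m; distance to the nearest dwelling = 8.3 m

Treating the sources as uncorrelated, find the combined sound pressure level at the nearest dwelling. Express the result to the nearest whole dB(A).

Apply inverse-square spreading to bring every level to the receiver, then sum 10^(L/10).
cooling tower: 90 − 20·log₁₀(9.3/2.1) = 90 − 12.93 = 77.07 dB(A).
ultrasonic cleaner: 70 − 20·log₁₀(8.3/2.1) = 70 − 11.94 = 58.06 dB(A).
Σ 10^(L/10) = 5.163e+07 → L_total = 10·log₁₀(5.163e+07) = 77.13 dB(A).

77 dB(A)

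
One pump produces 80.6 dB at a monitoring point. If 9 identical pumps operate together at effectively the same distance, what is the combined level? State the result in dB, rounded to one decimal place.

90.1 dB

N identical incoherent sources raise the level by 10·log₁₀ N.
L_total = 80.6 + 10·log₁₀(9) = 80.6 + 9.542 = 90.14 dB.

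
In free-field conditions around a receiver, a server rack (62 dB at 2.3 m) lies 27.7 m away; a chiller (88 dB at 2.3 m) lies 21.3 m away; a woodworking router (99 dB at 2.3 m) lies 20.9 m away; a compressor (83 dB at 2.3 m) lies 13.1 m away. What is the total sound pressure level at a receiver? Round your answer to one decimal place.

80.4 dB

Propagate each source to the receiver with L = L_ref − 20·log₁₀(r/r_ref), then add intensities.
server rack: 62 − 20·log₁₀(27.7/2.3) = 62 − 21.62 = 40.38 dB.
chiller: 88 − 20·log₁₀(21.3/2.3) = 88 − 19.33 = 68.67 dB.
woodworking router: 99 − 20·log₁₀(20.9/2.3) = 99 − 19.17 = 79.83 dB.
compressor: 83 − 20·log₁₀(13.1/2.3) = 83 − 15.11 = 67.89 dB.
Σ 10^(L/10) = 1.097e+08 → L_total = 10·log₁₀(1.097e+08) = 80.40 dB.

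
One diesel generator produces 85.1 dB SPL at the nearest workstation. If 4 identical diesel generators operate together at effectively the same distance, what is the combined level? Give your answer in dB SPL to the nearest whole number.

91 dB SPL

With 4 equal, uncorrelated contributions the intensity is 4× that of one unit, giving a rise of 10·log₁₀ 4.
L_total = 85.1 + 10·log₁₀(4) = 85.1 + 6.021 = 91.12 dB SPL.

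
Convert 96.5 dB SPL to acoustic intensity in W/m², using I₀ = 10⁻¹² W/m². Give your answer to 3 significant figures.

0.00447 W/m²

L = 10·log₁₀(I/I₀) ⇒ I = I₀·10^(L/10) = 10⁻¹² × 10^9.65.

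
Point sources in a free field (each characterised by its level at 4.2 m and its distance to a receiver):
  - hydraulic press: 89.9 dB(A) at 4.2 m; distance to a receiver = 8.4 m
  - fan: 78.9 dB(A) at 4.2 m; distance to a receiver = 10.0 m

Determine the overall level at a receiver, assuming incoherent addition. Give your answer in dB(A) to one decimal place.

84.1 dB(A)

Propagate each source to the receiver with L = L_ref − 20·log₁₀(r/r_ref), then add intensities.
hydraulic press: 89.9 − 20·log₁₀(8.4/4.2) = 89.9 − 6.02 = 83.88 dB(A).
fan: 78.9 − 20·log₁₀(10.0/4.2) = 78.9 − 7.54 = 71.36 dB(A).
Σ 10^(L/10) = 2.580e+08 → L_total = 10·log₁₀(2.580e+08) = 84.12 dB(A).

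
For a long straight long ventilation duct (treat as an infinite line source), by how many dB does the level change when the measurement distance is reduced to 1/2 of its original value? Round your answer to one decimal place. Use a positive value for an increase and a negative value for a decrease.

+3.0 dB

Line-source spreading: ΔL = −10·log₁₀(r₂/r₁).
ΔL = −10·log₁₀(0.5) = +3.01 dB.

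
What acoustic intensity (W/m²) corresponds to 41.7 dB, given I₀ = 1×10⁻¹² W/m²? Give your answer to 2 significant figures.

L = 10·log₁₀(I/I₀) ⇒ I = I₀·10^(L/10) = 10⁻¹² × 10^4.17.

1.5e-08 W/m²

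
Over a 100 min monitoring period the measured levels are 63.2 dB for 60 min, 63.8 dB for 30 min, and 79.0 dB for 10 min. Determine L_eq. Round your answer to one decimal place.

Weight each interval's intensity by its duration and average over T = 100 min:
Σ tᵢ·10^(Lᵢ/10) = 60·10^(63.2/10) + 30·10^(63.8/10) + 10·10^(79.0/10) = 9.917e+08.
L_eq = 10·log₁₀(9.917e+08/100) = 69.96 dB.

70.0 dB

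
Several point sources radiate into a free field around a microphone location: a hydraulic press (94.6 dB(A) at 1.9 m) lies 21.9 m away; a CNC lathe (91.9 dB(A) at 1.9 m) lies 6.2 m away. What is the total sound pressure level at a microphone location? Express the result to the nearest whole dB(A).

Apply inverse-square spreading to bring every level to the receiver, then sum 10^(L/10).
hydraulic press: 94.6 − 20·log₁₀(21.9/1.9) = 94.6 − 21.23 = 73.37 dB(A).
CNC lathe: 91.9 − 20·log₁₀(6.2/1.9) = 91.9 − 10.27 = 81.63 dB(A).
Σ 10^(L/10) = 1.672e+08 → L_total = 10·log₁₀(1.672e+08) = 82.23 dB(A).

82 dB(A)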